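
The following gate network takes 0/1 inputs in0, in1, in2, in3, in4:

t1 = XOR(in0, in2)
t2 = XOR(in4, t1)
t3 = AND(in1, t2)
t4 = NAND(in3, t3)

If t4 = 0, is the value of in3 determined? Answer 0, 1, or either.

1

t4 = NAND(in3, t3) must be 0, so both in3 = 1 and t3 = 1.
Every assignment with t4 = 0 has in3 = 1; there are 4 such assignment(s).
  in0=0, in1=1, in2=0, in3=1, in4=1
  in0=0, in1=1, in2=1, in3=1, in4=0
  in0=1, in1=1, in2=0, in3=1, in4=0
  in0=1, in1=1, in2=1, in3=1, in4=1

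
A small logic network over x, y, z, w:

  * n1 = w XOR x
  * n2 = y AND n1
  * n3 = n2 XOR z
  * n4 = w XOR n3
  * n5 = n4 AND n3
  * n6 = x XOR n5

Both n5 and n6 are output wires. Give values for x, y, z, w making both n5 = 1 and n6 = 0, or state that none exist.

x=1, y=1, z=0, w=0

Check with x=1, y=1, z=0, w=0:
n1 = w XOR x = 0 XOR 1 = 1
n2 = y AND n1 = 1 AND 1 = 1
n3 = n2 XOR z = 1 XOR 0 = 1
n4 = w XOR n3 = 0 XOR 1 = 1
n5 = n4 AND n3 = 1 AND 1 = 1
n6 = x XOR n5 = 1 XOR 1 = 0
So n5 = 1 and n6 = 0.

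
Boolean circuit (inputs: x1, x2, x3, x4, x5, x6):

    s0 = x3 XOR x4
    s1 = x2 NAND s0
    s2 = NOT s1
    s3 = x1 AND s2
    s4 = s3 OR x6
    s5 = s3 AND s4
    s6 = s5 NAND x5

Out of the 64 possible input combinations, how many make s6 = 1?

s6 = s5 NAND x5 must be 1, so at least one of s5, x5 is 0.
Enumerating the 64 input combinations, 60 give s6 = 1 and 4 give s6 = 0.

60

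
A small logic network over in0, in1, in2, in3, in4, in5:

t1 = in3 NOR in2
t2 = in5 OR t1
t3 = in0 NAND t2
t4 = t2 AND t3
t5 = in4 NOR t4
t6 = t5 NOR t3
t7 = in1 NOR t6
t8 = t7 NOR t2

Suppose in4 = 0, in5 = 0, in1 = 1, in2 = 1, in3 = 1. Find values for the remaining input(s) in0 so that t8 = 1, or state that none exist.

in0=0

t8 = t7 NOR t2 must be 1, so both t7 = 0 and t2 = 0.
Check with in4 = 0, in5 = 0, in1 = 1, in2 = 1, in3 = 1 and in0=0:
t1 = in3 NOR in2 = 1 NOR 1 = 0
t2 = in5 OR t1 = 0 OR 0 = 0
t3 = in0 NAND t2 = 0 NAND 0 = 1
t4 = t2 AND t3 = 0 AND 1 = 0
t5 = in4 NOR t4 = 0 NOR 0 = 1
t6 = t5 NOR t3 = 1 NOR 1 = 0
t7 = in1 NOR t6 = 1 NOR 0 = 0
t8 = t7 NOR t2 = 0 NOR 0 = 1
So t8 = 1.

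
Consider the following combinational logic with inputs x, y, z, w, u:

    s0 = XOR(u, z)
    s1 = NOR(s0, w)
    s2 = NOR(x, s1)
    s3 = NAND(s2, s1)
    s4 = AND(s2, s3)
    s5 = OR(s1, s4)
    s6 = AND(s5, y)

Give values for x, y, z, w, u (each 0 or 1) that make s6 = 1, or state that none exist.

s6 = AND(s5, y) must be 1, so both s5 = 1 and y = 1.
Check with x=0, y=1, z=0, w=1, u=0:
s0 = XOR(u, z) = XOR(0, 0) = 0
s1 = NOR(s0, w) = NOR(0, 1) = 0
s2 = NOR(x, s1) = NOR(0, 0) = 1
s3 = NAND(s2, s1) = NAND(1, 0) = 1
s4 = AND(s2, s3) = AND(1, 1) = 1
s5 = OR(s1, s4) = OR(0, 1) = 1
s6 = AND(s5, y) = AND(1, 1) = 1
So s6 = 1 as required.

x=0, y=1, z=0, w=1, u=0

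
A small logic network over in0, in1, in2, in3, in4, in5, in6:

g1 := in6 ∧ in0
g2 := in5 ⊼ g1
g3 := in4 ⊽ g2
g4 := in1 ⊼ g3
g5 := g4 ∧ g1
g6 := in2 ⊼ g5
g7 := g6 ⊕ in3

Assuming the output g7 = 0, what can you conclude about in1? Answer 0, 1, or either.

either

Both values of in1 occur among assignments with g7 = 0:
  in1=0: in0=0, in1=0, in2=0, in3=1, in4=0, in5=0, in6=0
  in1=1: in0=0, in1=1, in2=0, in3=1, in4=0, in5=0, in6=0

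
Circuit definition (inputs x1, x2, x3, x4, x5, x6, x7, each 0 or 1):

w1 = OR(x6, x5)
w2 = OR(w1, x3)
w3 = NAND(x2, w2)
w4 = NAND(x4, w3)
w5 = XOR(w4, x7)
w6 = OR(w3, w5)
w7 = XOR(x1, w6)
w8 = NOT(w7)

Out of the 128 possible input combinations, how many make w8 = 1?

w8 = NOT(w7) must be 1, so w7 = 0.
w7 = XOR(x1, w6) must be 0, so x1 and w6 are equal.
Enumerating the 128 input combinations, 64 give w8 = 1 and 64 give w8 = 0.

64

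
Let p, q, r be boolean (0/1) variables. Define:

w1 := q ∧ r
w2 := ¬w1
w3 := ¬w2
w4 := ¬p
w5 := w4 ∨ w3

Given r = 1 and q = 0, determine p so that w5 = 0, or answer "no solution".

w5 = w4 ∨ w3 must be 0, so both w4 = 0 and w3 = 0.
Check with r = 1 and q = 0 and p=1:
w1 = q ∧ r = 0 ∧ 1 = 0
w2 = ¬w1 = ¬0 = 1
w3 = ¬w2 = ¬1 = 0
w4 = ¬p = ¬1 = 0
w5 = w4 ∨ w3 = 0 ∨ 0 = 0
So w5 = 0.

p=1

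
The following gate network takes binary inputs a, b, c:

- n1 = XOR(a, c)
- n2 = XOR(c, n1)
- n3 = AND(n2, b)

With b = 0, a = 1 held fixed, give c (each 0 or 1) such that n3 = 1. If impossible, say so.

With b = 0, a = 1 fixed, none of the 2 settings of c give n3 = 1.
For example, with c=1:
n1 = XOR(a, c) = XOR(1, 1) = 0
n2 = XOR(c, n1) = XOR(1, 0) = 1
n3 = AND(n2, b) = AND(1, 0) = 0
giving n3 = 0 ≠ 1.

no solution exists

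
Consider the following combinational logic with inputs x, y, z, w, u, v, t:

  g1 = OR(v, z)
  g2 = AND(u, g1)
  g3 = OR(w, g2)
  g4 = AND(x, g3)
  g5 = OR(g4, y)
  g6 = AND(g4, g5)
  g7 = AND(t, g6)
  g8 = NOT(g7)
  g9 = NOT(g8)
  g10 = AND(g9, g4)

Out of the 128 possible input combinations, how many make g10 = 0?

g10 = AND(g9, g4) must be 0, so at least one of g9, g4 is 0.
Enumerating the 128 input combinations, 106 give g10 = 0 and 22 give g10 = 1.

106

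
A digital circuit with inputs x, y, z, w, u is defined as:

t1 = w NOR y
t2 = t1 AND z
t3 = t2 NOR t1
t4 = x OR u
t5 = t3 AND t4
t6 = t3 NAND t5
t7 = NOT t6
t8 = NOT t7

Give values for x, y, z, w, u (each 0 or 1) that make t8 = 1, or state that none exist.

t8 = NOT t7 must be 1, so t7 = 0.
t7 = NOT t6 must be 0, so t6 = 1.
t6 = t3 NAND t5 must be 1, so at least one of t3, t5 is 0.
Check with x=0, y=1, z=1, w=0, u=0:
t1 = w NOR y = 0 NOR 1 = 0
t2 = t1 AND z = 0 AND 1 = 0
t3 = t2 NOR t1 = 0 NOR 0 = 1
t4 = x OR u = 0 OR 0 = 0
t5 = t3 AND t4 = 1 AND 0 = 0
t6 = t3 NAND t5 = 1 NAND 0 = 1
t7 = NOT t6 = NOT 1 = 0
t8 = NOT t7 = NOT 0 = 1
So t8 = 1 as required.

x=0, y=1, z=1, w=0, u=0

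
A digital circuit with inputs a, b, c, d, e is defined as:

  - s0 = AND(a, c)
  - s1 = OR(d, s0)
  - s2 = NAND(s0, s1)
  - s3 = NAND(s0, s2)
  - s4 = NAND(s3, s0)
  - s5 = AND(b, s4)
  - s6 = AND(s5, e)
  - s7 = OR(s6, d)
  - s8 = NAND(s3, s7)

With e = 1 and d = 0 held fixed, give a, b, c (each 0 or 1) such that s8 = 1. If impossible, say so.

a=0 b=0 c=0

s8 = NAND(s3, s7) must be 1, so at least one of s3, s7 is 0.
Check with e = 1 and d = 0 and a=0, b=0, c=0:
s0 = AND(a, c) = AND(0, 0) = 0
s1 = OR(d, s0) = OR(0, 0) = 0
s2 = NAND(s0, s1) = NAND(0, 0) = 1
s3 = NAND(s0, s2) = NAND(0, 1) = 1
s4 = NAND(s3, s0) = NAND(1, 0) = 1
s5 = AND(b, s4) = AND(0, 1) = 0
s6 = AND(s5, e) = AND(0, 1) = 0
s7 = OR(s6, d) = OR(0, 0) = 0
s8 = NAND(s3, s7) = NAND(1, 0) = 1
So s8 = 1.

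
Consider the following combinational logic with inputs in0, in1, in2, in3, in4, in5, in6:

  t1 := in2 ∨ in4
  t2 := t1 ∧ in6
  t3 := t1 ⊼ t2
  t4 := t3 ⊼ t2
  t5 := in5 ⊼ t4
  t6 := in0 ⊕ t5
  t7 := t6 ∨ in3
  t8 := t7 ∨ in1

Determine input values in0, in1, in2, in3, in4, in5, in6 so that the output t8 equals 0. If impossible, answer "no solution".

t8 = t7 ∨ in1 must be 0, so both t7 = 0 and in1 = 0.
Check with in0=1 in1=0 in2=0 in3=0 in4=1 in5=0 in6=0:
t1 = in2 ∨ in4 = 0 ∨ 1 = 1
t2 = t1 ∧ in6 = 1 ∧ 0 = 0
t3 = t1 ⊼ t2 = 1 ⊼ 0 = 1
t4 = t3 ⊼ t2 = 1 ⊼ 0 = 1
t5 = in5 ⊼ t4 = 0 ⊼ 1 = 1
t6 = in0 ⊕ t5 = 1 ⊕ 1 = 0
t7 = t6 ∨ in3 = 0 ∨ 0 = 0
t8 = t7 ∨ in1 = 0 ∨ 0 = 0
So t8 = 0 as required.

in0=1 in1=0 in2=0 in3=0 in4=1 in5=0 in6=0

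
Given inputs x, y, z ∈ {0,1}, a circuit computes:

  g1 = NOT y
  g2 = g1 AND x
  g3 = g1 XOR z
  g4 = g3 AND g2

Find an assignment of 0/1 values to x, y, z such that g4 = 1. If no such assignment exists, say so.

g4 = g3 AND g2 must be 1, so both g3 = 1 and g2 = 1.
g3 = g1 XOR z must be 1, so g1 and z differ.
Check with x=1, y=0, z=0:
g1 = NOT y = NOT 0 = 1
g2 = g1 AND x = 1 AND 1 = 1
g3 = g1 XOR z = 1 XOR 0 = 1
g4 = g3 AND g2 = 1 AND 1 = 1
So g4 = 1 as required.

x=1, y=0, z=0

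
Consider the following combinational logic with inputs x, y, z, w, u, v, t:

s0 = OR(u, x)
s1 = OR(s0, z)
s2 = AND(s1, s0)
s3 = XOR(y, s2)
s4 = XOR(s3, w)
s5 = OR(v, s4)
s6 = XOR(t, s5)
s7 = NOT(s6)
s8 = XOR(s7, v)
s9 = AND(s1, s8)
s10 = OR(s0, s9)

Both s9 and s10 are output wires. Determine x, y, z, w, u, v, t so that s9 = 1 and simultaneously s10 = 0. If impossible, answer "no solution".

Across all 128 input combinations, none give both s9 = 1 and s10 = 0.

no solution exists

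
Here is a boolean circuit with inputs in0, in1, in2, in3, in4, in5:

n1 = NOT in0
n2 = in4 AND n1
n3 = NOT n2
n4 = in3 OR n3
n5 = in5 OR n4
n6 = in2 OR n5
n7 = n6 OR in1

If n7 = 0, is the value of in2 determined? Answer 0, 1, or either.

n7 = n6 OR in1 must be 0, so both n6 = 0 and in1 = 0.
n6 = in2 OR n5 must be 0, so both in2 = 0 and n5 = 0.
n5 = in5 OR n4 must be 0, so both in5 = 0 and n4 = 0.
Every assignment with n7 = 0 has in2 = 0; there are 1 such assignment(s).
  in0=0, in1=0, in2=0, in3=0, in4=1, in5=0

0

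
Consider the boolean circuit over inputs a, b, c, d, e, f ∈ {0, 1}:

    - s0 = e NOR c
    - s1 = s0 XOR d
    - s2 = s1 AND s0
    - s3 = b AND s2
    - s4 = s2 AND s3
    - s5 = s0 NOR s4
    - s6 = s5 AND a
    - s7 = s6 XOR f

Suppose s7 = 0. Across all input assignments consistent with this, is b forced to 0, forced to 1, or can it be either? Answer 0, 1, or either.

either

Both values of b occur among assignments with s7 = 0:
  b=0: a=0, b=0, c=0, d=0, e=0, f=0
  b=1: a=0, b=1, c=0, d=0, e=0, f=0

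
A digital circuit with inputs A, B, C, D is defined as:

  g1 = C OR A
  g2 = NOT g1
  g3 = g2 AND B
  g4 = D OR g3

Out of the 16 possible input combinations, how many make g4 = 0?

7

g4 = D OR g3 must be 0, so both D = 0 and g3 = 0.
g3 = g2 AND B must be 0, so at least one of g2, B is 0.
Enumerating the 16 input combinations, 7 give g4 = 0 and 9 give g4 = 1.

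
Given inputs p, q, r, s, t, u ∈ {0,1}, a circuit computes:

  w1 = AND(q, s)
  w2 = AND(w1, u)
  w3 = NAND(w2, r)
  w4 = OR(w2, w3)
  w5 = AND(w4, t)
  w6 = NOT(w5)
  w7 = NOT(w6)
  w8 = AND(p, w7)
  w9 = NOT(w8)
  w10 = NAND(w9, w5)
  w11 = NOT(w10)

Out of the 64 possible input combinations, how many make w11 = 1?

w11 = NOT(w10) must be 1, so w10 = 0.
Enumerating the 64 input combinations, 16 give w11 = 1 and 48 give w11 = 0.

16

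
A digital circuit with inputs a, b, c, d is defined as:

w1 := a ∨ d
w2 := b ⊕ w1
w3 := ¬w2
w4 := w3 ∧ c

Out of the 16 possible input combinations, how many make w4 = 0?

w4 = w3 ∧ c must be 0, so at least one of w3, c is 0.
Enumerating the 16 input combinations, 12 give w4 = 0 and 4 give w4 = 1.

12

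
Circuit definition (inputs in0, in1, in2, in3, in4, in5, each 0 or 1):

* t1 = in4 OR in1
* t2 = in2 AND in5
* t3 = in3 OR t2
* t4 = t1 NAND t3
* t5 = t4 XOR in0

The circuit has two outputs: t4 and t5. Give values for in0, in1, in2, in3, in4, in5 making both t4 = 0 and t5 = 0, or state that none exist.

in0=0, in1=1, in2=1, in3=0, in4=0, in5=1

Check with in0=0, in1=1, in2=1, in3=0, in4=0, in5=1:
t1 = in4 OR in1 = 0 OR 1 = 1
t2 = in2 AND in5 = 1 AND 1 = 1
t3 = in3 OR t2 = 0 OR 1 = 1
t4 = t1 NAND t3 = 1 NAND 1 = 0
t5 = t4 XOR in0 = 0 XOR 0 = 0
So t4 = 0 and t5 = 0.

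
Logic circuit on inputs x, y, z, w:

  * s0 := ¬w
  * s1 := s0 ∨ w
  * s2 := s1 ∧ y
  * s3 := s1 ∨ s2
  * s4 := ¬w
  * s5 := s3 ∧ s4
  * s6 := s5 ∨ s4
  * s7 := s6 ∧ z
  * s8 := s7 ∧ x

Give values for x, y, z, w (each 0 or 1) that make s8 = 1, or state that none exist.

x=1 y=1 z=1 w=0

s8 = s7 ∧ x must be 1, so both s7 = 1 and x = 1.
s7 = s6 ∧ z must be 1, so both s6 = 1 and z = 1.
s6 = s5 ∨ s4 must be 1, so at least one of s5, s4 is 1.
Check with x=1 y=1 z=1 w=0:
s0 = ¬w = ¬0 = 1
s1 = s0 ∨ w = 1 ∨ 0 = 1
s2 = s1 ∧ y = 1 ∧ 1 = 1
s3 = s1 ∨ s2 = 1 ∨ 1 = 1
s4 = ¬w = ¬0 = 1
s5 = s3 ∧ s4 = 1 ∧ 1 = 1
s6 = s5 ∨ s4 = 1 ∨ 1 = 1
s7 = s6 ∧ z = 1 ∧ 1 = 1
s8 = s7 ∧ x = 1 ∧ 1 = 1
So s8 = 1 as required.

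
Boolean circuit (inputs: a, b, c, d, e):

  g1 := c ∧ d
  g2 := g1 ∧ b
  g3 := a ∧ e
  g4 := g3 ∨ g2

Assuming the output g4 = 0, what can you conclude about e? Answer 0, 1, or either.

Both values of e occur among assignments with g4 = 0:
  e=0: a=0, b=0, c=0, d=0, e=0
  e=1: a=0, b=0, c=0, d=0, e=1

either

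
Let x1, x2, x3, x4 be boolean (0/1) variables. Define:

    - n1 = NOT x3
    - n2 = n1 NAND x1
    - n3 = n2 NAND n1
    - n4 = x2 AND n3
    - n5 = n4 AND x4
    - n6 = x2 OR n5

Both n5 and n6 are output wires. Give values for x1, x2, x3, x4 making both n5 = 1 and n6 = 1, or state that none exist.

Check with x1=1, x2=1, x3=0, x4=1:
n1 = NOT x3 = NOT 0 = 1
n2 = n1 NAND x1 = 1 NAND 1 = 0
n3 = n2 NAND n1 = 0 NAND 1 = 1
n4 = x2 AND n3 = 1 AND 1 = 1
n5 = n4 AND x4 = 1 AND 1 = 1
n6 = x2 OR n5 = 1 OR 1 = 1
So n5 = 1 and n6 = 1.

x1=1, x2=1, x3=0, x4=1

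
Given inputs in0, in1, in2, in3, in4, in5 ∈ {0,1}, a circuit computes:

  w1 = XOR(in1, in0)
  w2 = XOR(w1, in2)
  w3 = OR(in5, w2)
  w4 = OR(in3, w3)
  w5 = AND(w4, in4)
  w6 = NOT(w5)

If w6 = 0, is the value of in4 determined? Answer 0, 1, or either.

1

w6 = NOT(w5) must be 0, so w5 = 1.
w5 = AND(w4, in4) must be 1, so both w4 = 1 and in4 = 1.
Every assignment with w6 = 0 has in4 = 1; there are 28 such assignment(s).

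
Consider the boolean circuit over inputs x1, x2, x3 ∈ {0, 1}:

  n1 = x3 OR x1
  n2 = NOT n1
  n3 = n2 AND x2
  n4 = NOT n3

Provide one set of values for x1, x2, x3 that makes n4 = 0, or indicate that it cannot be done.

x1=0, x2=1, x3=0

Check with x1=0, x2=1, x3=0:
n1 = x3 OR x1 = 0 OR 0 = 0
n2 = NOT n1 = NOT 0 = 1
n3 = n2 AND x2 = 1 AND 1 = 1
n4 = NOT n3 = NOT 1 = 0
So n4 = 0 as required.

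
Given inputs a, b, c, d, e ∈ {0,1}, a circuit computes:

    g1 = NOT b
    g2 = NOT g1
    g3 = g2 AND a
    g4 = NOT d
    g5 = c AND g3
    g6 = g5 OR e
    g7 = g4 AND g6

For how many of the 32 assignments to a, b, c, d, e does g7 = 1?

9

g7 = g4 AND g6 must be 1, so both g4 = 1 and g6 = 1.
g4 = NOT d must be 1, so d = 0.
Enumerating the 32 input combinations, 9 give g7 = 1 and 23 give g7 = 0.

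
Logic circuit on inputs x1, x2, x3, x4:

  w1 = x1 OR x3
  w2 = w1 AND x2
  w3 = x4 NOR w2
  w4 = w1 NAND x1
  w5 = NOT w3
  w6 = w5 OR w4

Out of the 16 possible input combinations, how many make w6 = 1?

14

w6 = w5 OR w4 must be 1, so at least one of w5, w4 is 1.
Enumerating the 16 input combinations, 14 give w6 = 1 and 2 give w6 = 0.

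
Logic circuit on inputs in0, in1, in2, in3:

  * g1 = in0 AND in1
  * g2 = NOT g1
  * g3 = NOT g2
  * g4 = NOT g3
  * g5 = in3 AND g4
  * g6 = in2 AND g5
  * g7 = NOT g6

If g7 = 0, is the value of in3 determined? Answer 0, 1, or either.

1

g7 = NOT g6 must be 0, so g6 = 1.
g6 = in2 AND g5 must be 1, so both in2 = 1 and g5 = 1.
g5 = in3 AND g4 must be 1, so both in3 = 1 and g4 = 1.
Every assignment with g7 = 0 has in3 = 1; there are 3 such assignment(s).
  in0=0, in1=0, in2=1, in3=1
  in0=0, in1=1, in2=1, in3=1
  in0=1, in1=0, in2=1, in3=1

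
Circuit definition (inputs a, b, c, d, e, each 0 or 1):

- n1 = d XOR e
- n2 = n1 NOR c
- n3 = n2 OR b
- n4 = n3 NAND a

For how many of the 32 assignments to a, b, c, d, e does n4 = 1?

22

n4 = n3 NAND a must be 1, so at least one of n3, a is 0.
Enumerating the 32 input combinations, 22 give n4 = 1 and 10 give n4 = 0.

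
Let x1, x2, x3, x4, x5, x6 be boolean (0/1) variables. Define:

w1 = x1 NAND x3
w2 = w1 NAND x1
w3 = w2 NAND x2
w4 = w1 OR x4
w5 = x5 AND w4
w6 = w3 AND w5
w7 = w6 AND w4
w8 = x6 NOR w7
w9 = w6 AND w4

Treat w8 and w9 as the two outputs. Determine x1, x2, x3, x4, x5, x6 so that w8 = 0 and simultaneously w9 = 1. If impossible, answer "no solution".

Check with x1=0, x2=0, x3=1, x4=0, x5=1, x6=1:
w1 = x1 NAND x3 = 0 NAND 1 = 1
w2 = w1 NAND x1 = 1 NAND 0 = 1
w3 = w2 NAND x2 = 1 NAND 0 = 1
w4 = w1 OR x4 = 1 OR 0 = 1
w5 = x5 AND w4 = 1 AND 1 = 1
w6 = w3 AND w5 = 1 AND 1 = 1
w7 = w6 AND w4 = 1 AND 1 = 1
w8 = x6 NOR w7 = 1 NOR 1 = 0
w9 = w6 AND w4 = 1 AND 1 = 1
So w8 = 0 and w9 = 1.

x1=0, x2=0, x3=1, x4=0, x5=1, x6=1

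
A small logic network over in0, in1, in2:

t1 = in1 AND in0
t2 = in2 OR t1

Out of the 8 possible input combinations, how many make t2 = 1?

t2 = in2 OR t1 must be 1, so at least one of in2, t1 is 1.
Enumerating the 8 input combinations, 5 give t2 = 1 and 3 give t2 = 0.

5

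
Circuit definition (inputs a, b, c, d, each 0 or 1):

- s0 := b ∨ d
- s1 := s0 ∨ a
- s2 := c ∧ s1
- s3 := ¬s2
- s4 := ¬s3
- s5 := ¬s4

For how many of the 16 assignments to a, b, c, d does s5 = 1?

9

s5 = ¬s4 must be 1, so s4 = 0.
s4 = ¬s3 must be 0, so s3 = 1.
s3 = ¬s2 must be 1, so s2 = 0.
Enumerating the 16 input combinations, 9 give s5 = 1 and 7 give s5 = 0.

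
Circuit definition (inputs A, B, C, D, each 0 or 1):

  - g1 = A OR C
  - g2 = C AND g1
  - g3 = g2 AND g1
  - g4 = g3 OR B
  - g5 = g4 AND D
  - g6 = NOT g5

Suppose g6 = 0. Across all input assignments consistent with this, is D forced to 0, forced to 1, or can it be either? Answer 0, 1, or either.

g6 = NOT g5 must be 0, so g5 = 1.
g5 = g4 AND D must be 1, so both g4 = 1 and D = 1.
g4 = g3 OR B must be 1, so at least one of g3, B is 1.
Every assignment with g6 = 0 has D = 1; there are 6 such assignment(s).

1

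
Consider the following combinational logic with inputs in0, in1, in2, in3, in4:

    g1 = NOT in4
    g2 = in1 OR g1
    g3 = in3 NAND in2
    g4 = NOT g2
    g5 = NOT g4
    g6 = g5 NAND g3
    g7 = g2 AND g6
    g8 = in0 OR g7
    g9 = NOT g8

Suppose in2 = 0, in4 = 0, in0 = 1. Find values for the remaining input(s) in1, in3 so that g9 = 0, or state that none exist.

in1=1, in3=1

g9 = NOT g8 must be 0, so g8 = 1.
Check with in2 = 0, in4 = 0, in0 = 1 and in1=1, in3=1:
g1 = NOT in4 = NOT 0 = 1
g2 = in1 OR g1 = 1 OR 1 = 1
g3 = in3 NAND in2 = 1 NAND 0 = 1
g4 = NOT g2 = NOT 1 = 0
g5 = NOT g4 = NOT 0 = 1
g6 = g5 NAND g3 = 1 NAND 1 = 0
g7 = g2 AND g6 = 1 AND 0 = 0
g8 = in0 OR g7 = 1 OR 0 = 1
g9 = NOT g8 = NOT 1 = 0
So g9 = 0.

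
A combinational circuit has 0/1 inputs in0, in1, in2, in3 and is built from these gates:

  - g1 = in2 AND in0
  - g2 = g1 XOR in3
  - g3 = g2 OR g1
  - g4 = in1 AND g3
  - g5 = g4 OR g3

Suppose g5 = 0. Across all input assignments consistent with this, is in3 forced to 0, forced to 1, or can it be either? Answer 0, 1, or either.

0

g5 = g4 OR g3 must be 0, so both g4 = 0 and g3 = 0.
g4 = in1 AND g3 must be 0, so at least one of in1, g3 is 0.
Every assignment with g5 = 0 has in3 = 0; there are 6 such assignment(s).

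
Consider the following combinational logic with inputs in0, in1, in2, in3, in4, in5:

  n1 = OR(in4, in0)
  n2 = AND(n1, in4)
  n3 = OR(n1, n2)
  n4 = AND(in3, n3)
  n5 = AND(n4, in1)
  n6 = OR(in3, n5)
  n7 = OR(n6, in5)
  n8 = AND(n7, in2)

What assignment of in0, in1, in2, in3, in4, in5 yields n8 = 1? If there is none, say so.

Check with in0=1, in1=1, in2=1, in3=1, in4=0, in5=1:
n1 = OR(in4, in0) = OR(0, 1) = 1
n2 = AND(n1, in4) = AND(1, 0) = 0
n3 = OR(n1, n2) = OR(1, 0) = 1
n4 = AND(in3, n3) = AND(1, 1) = 1
n5 = AND(n4, in1) = AND(1, 1) = 1
n6 = OR(in3, n5) = OR(1, 1) = 1
n7 = OR(n6, in5) = OR(1, 1) = 1
n8 = AND(n7, in2) = AND(1, 1) = 1
So n8 = 1 as required.

in0=1, in1=1, in2=1, in3=1, in4=0, in5=1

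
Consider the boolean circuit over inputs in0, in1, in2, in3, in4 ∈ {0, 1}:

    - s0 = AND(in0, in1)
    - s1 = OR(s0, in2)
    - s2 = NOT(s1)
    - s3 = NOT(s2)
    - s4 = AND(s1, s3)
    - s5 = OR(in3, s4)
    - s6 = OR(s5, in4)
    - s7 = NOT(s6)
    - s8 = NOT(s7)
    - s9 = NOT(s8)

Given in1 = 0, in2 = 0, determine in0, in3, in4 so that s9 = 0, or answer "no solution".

s9 = NOT(s8) must be 0, so s8 = 1.
Check with in1 = 0, in2 = 0 and in0=1, in3=1, in4=1:
s0 = AND(in0, in1) = AND(1, 0) = 0
s1 = OR(s0, in2) = OR(0, 0) = 0
s2 = NOT(s1) = NOT 0 = 1
s3 = NOT(s2) = NOT 1 = 0
s4 = AND(s1, s3) = AND(0, 0) = 0
s5 = OR(in3, s4) = OR(1, 0) = 1
s6 = OR(s5, in4) = OR(1, 1) = 1
s7 = NOT(s6) = NOT 1 = 0
s8 = NOT(s7) = NOT 0 = 1
s9 = NOT(s8) = NOT 1 = 0
So s9 = 0.

in0=1, in3=1, in4=1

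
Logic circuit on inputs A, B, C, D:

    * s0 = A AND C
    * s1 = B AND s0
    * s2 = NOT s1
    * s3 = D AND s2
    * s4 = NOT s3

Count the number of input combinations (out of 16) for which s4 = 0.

s4 = NOT s3 must be 0, so s3 = 1.
s3 = D AND s2 must be 1, so both D = 1 and s2 = 1.
s2 = NOT s1 must be 1, so s1 = 0.
Enumerating the 16 input combinations, 7 give s4 = 0 and 9 give s4 = 1.

7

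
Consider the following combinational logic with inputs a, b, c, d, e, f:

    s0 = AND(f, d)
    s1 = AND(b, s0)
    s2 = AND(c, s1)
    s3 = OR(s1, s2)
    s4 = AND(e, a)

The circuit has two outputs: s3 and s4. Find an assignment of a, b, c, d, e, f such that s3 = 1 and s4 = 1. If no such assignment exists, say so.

a=1, b=1, c=0, d=1, e=1, f=1

Check with a=1, b=1, c=0, d=1, e=1, f=1:
s0 = AND(f, d) = AND(1, 1) = 1
s1 = AND(b, s0) = AND(1, 1) = 1
s2 = AND(c, s1) = AND(0, 1) = 0
s3 = OR(s1, s2) = OR(1, 0) = 1
s4 = AND(e, a) = AND(1, 1) = 1
So s3 = 1 and s4 = 1.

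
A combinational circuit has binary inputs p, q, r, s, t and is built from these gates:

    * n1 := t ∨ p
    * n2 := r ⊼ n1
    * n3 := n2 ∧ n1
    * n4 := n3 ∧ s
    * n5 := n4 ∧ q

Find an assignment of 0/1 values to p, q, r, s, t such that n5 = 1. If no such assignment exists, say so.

Check with p=1, q=1, r=0, s=1, t=1:
n1 = t ∨ p = 1 ∨ 1 = 1
n2 = r ⊼ n1 = 0 ⊼ 1 = 1
n3 = n2 ∧ n1 = 1 ∧ 1 = 1
n4 = n3 ∧ s = 1 ∧ 1 = 1
n5 = n4 ∧ q = 1 ∧ 1 = 1
So n5 = 1 as required.

p=1, q=1, r=0, s=1, t=1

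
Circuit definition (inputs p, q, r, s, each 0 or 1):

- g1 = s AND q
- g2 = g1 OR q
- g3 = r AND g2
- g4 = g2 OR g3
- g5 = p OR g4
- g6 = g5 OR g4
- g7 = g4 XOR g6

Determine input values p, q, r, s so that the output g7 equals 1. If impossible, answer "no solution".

p=1 q=0 r=0 s=0

Check with p=1 q=0 r=0 s=0:
g1 = s AND q = 0 AND 0 = 0
g2 = g1 OR q = 0 OR 0 = 0
g3 = r AND g2 = 0 AND 0 = 0
g4 = g2 OR g3 = 0 OR 0 = 0
g5 = p OR g4 = 1 OR 0 = 1
g6 = g5 OR g4 = 1 OR 0 = 1
g7 = g4 XOR g6 = 0 XOR 1 = 1
So g7 = 1 as required.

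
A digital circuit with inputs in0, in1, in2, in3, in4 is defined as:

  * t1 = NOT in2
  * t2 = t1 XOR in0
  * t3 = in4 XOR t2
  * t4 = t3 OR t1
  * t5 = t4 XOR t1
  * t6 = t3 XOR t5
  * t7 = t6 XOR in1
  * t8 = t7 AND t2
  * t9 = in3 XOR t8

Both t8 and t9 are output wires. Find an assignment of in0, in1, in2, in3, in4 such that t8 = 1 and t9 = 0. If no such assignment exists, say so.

Check with in0=0, in1=0, in2=0, in3=1, in4=0:
t1 = NOT in2 = NOT 0 = 1
t2 = t1 XOR in0 = 1 XOR 0 = 1
t3 = in4 XOR t2 = 0 XOR 1 = 1
t4 = t3 OR t1 = 1 OR 1 = 1
t5 = t4 XOR t1 = 1 XOR 1 = 0
t6 = t3 XOR t5 = 1 XOR 0 = 1
t7 = t6 XOR in1 = 1 XOR 0 = 1
t8 = t7 AND t2 = 1 AND 1 = 1
t9 = in3 XOR t8 = 1 XOR 1 = 0
So t8 = 1 and t9 = 0.

in0=0, in1=0, in2=0, in3=1, in4=0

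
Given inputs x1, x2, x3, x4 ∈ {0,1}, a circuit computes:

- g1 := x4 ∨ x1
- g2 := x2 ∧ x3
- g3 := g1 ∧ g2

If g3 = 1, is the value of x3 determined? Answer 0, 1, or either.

g3 = g1 ∧ g2 must be 1, so both g1 = 1 and g2 = 1.
g1 = x4 ∨ x1 must be 1, so at least one of x4, x1 is 1.
Every assignment with g3 = 1 has x3 = 1; there are 3 such assignment(s).
  x1=0, x2=1, x3=1, x4=1
  x1=1, x2=1, x3=1, x4=0
  x1=1, x2=1, x3=1, x4=1

1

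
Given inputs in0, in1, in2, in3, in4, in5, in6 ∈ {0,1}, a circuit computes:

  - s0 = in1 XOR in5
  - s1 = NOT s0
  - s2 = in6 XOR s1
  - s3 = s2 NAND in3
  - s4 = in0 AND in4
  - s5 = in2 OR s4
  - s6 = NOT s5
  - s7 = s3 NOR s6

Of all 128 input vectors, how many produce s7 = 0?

108

s7 = s3 NOR s6 must be 0, so at least one of s3, s6 is 1.
Enumerating the 128 input combinations, 108 give s7 = 0 and 20 give s7 = 1.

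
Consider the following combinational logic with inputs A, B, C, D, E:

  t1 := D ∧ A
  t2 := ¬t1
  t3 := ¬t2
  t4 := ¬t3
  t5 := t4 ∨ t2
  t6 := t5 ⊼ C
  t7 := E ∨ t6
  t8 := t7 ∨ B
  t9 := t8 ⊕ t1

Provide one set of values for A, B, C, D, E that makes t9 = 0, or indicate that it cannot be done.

A=0, B=0, C=1, D=0, E=0

Check with A=0, B=0, C=1, D=0, E=0:
t1 = D ∧ A = 0 ∧ 0 = 0
t2 = ¬t1 = ¬0 = 1
t3 = ¬t2 = ¬1 = 0
t4 = ¬t3 = ¬0 = 1
t5 = t4 ∨ t2 = 1 ∨ 1 = 1
t6 = t5 ⊼ C = 1 ⊼ 1 = 0
t7 = E ∨ t6 = 0 ∨ 0 = 0
t8 = t7 ∨ B = 0 ∨ 0 = 0
t9 = t8 ⊕ t1 = 0 ⊕ 0 = 0
So t9 = 0 as required.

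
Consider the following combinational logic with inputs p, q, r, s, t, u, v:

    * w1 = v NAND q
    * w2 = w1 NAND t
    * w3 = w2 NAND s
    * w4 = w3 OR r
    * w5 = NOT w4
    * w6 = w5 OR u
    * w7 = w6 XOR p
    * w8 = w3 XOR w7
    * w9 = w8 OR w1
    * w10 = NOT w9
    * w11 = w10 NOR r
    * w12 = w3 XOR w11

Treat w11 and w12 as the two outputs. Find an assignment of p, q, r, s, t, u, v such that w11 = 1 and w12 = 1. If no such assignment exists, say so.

p=1, q=1, r=0, s=1, t=0, u=1, v=0

Check with p=1, q=1, r=0, s=1, t=0, u=1, v=0:
w1 = v NAND q = 0 NAND 1 = 1
w2 = w1 NAND t = 1 NAND 0 = 1
w3 = w2 NAND s = 1 NAND 1 = 0
w4 = w3 OR r = 0 OR 0 = 0
w5 = NOT w4 = NOT 0 = 1
w6 = w5 OR u = 1 OR 1 = 1
w7 = w6 XOR p = 1 XOR 1 = 0
w8 = w3 XOR w7 = 0 XOR 0 = 0
w9 = w8 OR w1 = 0 OR 1 = 1
w10 = NOT w9 = NOT 1 = 0
w11 = w10 NOR r = 0 NOR 0 = 1
w12 = w3 XOR w11 = 0 XOR 1 = 1
So w11 = 1 and w12 = 1.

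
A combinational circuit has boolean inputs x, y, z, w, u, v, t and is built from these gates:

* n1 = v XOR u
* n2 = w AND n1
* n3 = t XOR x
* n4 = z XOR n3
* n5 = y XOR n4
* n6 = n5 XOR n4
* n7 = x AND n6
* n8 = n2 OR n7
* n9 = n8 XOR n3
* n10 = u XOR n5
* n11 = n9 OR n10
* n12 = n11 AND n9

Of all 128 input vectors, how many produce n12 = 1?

64

n12 = n11 AND n9 must be 1, so both n11 = 1 and n9 = 1.
n11 = n9 OR n10 must be 1, so at least one of n9, n10 is 1.
n9 = n8 XOR n3 must be 1, so n8 and n3 differ.
Enumerating the 128 input combinations, 64 give n12 = 1 and 64 give n12 = 0.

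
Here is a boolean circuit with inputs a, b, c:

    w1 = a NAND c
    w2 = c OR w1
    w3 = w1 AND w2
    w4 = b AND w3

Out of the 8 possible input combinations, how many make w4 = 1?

3

w4 = b AND w3 must be 1, so both b = 1 and w3 = 1.
w3 = w1 AND w2 must be 1, so both w1 = 1 and w2 = 1.
Satisfying assignments:
  a=0, b=1, c=0
  a=0, b=1, c=1
  a=1, b=1, c=0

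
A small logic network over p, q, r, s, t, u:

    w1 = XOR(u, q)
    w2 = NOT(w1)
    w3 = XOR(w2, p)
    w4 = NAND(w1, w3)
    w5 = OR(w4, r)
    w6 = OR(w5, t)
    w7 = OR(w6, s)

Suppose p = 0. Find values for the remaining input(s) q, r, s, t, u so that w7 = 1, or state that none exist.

q=1, r=0, s=1, t=0, u=1

Check with p = 0 and q=1, r=0, s=1, t=0, u=1:
w1 = XOR(u, q) = XOR(1, 1) = 0
w2 = NOT(w1) = NOT 0 = 1
w3 = XOR(w2, p) = XOR(1, 0) = 1
w4 = NAND(w1, w3) = NAND(0, 1) = 1
w5 = OR(w4, r) = OR(1, 0) = 1
w6 = OR(w5, t) = OR(1, 0) = 1
w7 = OR(w6, s) = OR(1, 1) = 1
So w7 = 1.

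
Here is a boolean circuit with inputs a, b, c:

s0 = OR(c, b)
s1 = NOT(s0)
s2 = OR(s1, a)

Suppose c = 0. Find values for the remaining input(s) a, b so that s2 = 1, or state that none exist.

s2 = OR(s1, a) must be 1, so at least one of s1, a is 1.
Check with c = 0 and a=1, b=0:
s0 = OR(c, b) = OR(0, 0) = 0
s1 = NOT(s0) = NOT 0 = 1
s2 = OR(s1, a) = OR(1, 1) = 1
So s2 = 1.

a=1, b=0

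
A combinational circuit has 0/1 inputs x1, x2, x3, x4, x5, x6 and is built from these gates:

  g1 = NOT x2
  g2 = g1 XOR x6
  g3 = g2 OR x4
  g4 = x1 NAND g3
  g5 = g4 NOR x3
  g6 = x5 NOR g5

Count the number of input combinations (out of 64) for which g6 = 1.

g6 = x5 NOR g5 must be 1, so both x5 = 0 and g5 = 0.
g5 = g4 NOR x3 must be 0, so at least one of g4, x3 is 1.
Enumerating the 64 input combinations, 26 give g6 = 1 and 38 give g6 = 0.

26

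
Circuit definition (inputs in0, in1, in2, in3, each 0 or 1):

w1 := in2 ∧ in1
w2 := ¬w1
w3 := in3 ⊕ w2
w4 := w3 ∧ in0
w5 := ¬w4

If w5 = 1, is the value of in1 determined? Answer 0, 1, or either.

either

Both values of in1 occur among assignments with w5 = 1:
  in1=0: in0=0, in1=0, in2=0, in3=0
  in1=1: in0=0, in1=1, in2=0, in3=0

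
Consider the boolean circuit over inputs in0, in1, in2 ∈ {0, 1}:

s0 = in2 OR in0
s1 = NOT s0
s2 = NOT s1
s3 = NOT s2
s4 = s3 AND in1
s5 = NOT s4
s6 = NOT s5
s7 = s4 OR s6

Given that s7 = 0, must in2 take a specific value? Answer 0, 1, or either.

Both values of in2 occur among assignments with s7 = 0:
  in2=0: in0=0, in1=0, in2=0
  in2=1: in0=0, in1=0, in2=1

either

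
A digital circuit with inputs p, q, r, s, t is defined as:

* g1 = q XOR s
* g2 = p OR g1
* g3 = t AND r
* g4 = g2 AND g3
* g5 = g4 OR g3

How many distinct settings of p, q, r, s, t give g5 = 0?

g5 = g4 OR g3 must be 0, so both g4 = 0 and g3 = 0.
g4 = g2 AND g3 must be 0, so at least one of g2, g3 is 0.
g3 = t AND r must be 0, so at least one of t, r is 0.
Enumerating the 32 input combinations, 24 give g5 = 0 and 8 give g5 = 1.

24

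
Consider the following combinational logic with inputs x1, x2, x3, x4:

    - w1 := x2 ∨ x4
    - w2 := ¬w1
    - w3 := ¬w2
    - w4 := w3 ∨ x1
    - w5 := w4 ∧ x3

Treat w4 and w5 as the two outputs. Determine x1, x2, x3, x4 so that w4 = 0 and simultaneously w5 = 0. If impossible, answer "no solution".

Check with x1=0, x2=0, x3=1, x4=0:
w1 = x2 ∨ x4 = 0 ∨ 0 = 0
w2 = ¬w1 = ¬0 = 1
w3 = ¬w2 = ¬1 = 0
w4 = w3 ∨ x1 = 0 ∨ 0 = 0
w5 = w4 ∧ x3 = 0 ∧ 1 = 0
So w4 = 0 and w5 = 0.

x1=0, x2=0, x3=1, x4=0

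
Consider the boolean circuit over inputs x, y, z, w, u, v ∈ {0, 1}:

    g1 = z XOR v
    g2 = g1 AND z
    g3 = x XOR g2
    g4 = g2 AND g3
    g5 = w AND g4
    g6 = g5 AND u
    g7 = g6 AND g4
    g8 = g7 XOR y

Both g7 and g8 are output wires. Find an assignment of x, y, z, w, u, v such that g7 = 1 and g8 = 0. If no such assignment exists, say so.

x=0, y=1, z=1, w=1, u=1, v=0

Check with x=0, y=1, z=1, w=1, u=1, v=0:
g1 = z XOR v = 1 XOR 0 = 1
g2 = g1 AND z = 1 AND 1 = 1
g3 = x XOR g2 = 0 XOR 1 = 1
g4 = g2 AND g3 = 1 AND 1 = 1
g5 = w AND g4 = 1 AND 1 = 1
g6 = g5 AND u = 1 AND 1 = 1
g7 = g6 AND g4 = 1 AND 1 = 1
g8 = g7 XOR y = 1 XOR 1 = 0
So g7 = 1 and g8 = 0.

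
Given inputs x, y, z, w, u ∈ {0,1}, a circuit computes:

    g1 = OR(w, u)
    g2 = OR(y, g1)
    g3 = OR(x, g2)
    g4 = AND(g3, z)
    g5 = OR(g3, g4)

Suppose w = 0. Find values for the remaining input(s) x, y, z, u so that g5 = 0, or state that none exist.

x=0 y=0 z=1 u=0

Check with w = 0 and x=0, y=0, z=1, u=0:
g1 = OR(w, u) = OR(0, 0) = 0
g2 = OR(y, g1) = OR(0, 0) = 0
g3 = OR(x, g2) = OR(0, 0) = 0
g4 = AND(g3, z) = AND(0, 1) = 0
g5 = OR(g3, g4) = OR(0, 0) = 0
So g5 = 0.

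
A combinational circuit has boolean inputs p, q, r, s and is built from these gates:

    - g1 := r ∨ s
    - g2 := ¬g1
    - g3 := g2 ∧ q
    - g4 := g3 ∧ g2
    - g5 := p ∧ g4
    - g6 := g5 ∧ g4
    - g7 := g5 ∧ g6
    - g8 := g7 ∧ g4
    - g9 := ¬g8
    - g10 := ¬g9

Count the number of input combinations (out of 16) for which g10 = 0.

g10 = ¬g9 must be 0, so g9 = 1.
g9 = ¬g8 must be 1, so g8 = 0.
g8 = g7 ∧ g4 must be 0, so at least one of g7, g4 is 0.
Enumerating the 16 input combinations, 15 give g10 = 0 and 1 give g10 = 1.

15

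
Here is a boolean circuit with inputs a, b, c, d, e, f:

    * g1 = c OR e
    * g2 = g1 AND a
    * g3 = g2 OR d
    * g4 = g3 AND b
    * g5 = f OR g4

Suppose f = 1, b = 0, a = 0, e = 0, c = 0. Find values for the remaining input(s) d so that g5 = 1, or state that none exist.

d=1

g5 = f OR g4 must be 1, so at least one of f, g4 is 1.
Check with f = 1, b = 0, a = 0, e = 0, c = 0 and d=1:
g1 = c OR e = 0 OR 0 = 0
g2 = g1 AND a = 0 AND 0 = 0
g3 = g2 OR d = 0 OR 1 = 1
g4 = g3 AND b = 1 AND 0 = 0
g5 = f OR g4 = 1 OR 0 = 1
So g5 = 1.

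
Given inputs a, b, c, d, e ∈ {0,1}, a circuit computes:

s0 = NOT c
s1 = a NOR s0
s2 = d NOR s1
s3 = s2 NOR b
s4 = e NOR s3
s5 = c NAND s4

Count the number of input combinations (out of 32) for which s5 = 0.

s5 = c NAND s4 must be 0, so both c = 1 and s4 = 1.
s4 = e NOR s3 must be 1, so both e = 0 and s3 = 0.
Enumerating the 32 input combinations, 5 give s5 = 0 and 27 give s5 = 1.

5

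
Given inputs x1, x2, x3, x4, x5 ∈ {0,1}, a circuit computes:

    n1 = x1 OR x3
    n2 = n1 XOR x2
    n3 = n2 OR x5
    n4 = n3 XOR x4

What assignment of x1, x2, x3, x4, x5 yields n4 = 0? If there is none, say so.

x1=1 x2=1 x3=0 x4=0 x5=0

Check with x1=1 x2=1 x3=0 x4=0 x5=0:
n1 = x1 OR x3 = 1 OR 0 = 1
n2 = n1 XOR x2 = 1 XOR 1 = 0
n3 = n2 OR x5 = 0 OR 0 = 0
n4 = n3 XOR x4 = 0 XOR 0 = 0
So n4 = 0 as required.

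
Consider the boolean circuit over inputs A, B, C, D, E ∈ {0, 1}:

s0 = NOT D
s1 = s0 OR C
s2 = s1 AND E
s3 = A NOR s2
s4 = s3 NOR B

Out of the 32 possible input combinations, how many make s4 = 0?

s4 = s3 NOR B must be 0, so at least one of s3, B is 1.
Enumerating the 32 input combinations, 21 give s4 = 0 and 11 give s4 = 1.

21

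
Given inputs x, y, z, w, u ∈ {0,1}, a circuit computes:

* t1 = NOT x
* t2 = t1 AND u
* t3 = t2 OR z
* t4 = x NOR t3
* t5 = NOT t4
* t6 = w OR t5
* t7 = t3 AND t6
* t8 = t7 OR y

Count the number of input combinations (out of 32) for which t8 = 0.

t8 = t7 OR y must be 0, so both t7 = 0 and y = 0.
Satisfying assignments:
  x=0, y=0, z=0, w=0, u=0
  x=0, y=0, z=0, w=1, u=0
  x=1, y=0, z=0, w=0, u=0
  x=1, y=0, z=0, w=0, u=1
  x=1, y=0, z=0, w=1, u=0
  x=1, y=0, z=0, w=1, u=1

6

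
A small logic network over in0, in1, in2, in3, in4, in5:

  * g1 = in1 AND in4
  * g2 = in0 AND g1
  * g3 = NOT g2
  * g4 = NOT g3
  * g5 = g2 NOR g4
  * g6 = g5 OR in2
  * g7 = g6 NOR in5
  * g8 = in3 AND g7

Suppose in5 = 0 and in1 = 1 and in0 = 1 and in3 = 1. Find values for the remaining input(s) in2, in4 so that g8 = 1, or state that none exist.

in2=0, in4=1

Check with in5 = 0 and in1 = 1 and in0 = 1 and in3 = 1 and in2=0, in4=1:
g1 = in1 AND in4 = 1 AND 1 = 1
g2 = in0 AND g1 = 1 AND 1 = 1
g3 = NOT g2 = NOT 1 = 0
g4 = NOT g3 = NOT 0 = 1
g5 = g2 NOR g4 = 1 NOR 1 = 0
g6 = g5 OR in2 = 0 OR 0 = 0
g7 = g6 NOR in5 = 0 NOR 0 = 1
g8 = in3 AND g7 = 1 AND 1 = 1
So g8 = 1.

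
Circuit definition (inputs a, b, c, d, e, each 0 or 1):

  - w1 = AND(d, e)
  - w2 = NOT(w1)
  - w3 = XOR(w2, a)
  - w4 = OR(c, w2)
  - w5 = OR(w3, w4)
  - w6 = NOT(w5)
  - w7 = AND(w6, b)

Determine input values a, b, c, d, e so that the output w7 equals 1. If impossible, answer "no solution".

w7 = AND(w6, b) must be 1, so both w6 = 1 and b = 1.
w6 = NOT(w5) must be 1, so w5 = 0.
Check with a=0, b=1, c=0, d=1, e=1:
w1 = AND(d, e) = AND(1, 1) = 1
w2 = NOT(w1) = NOT 1 = 0
w3 = XOR(w2, a) = XOR(0, 0) = 0
w4 = OR(c, w2) = OR(0, 0) = 0
w5 = OR(w3, w4) = OR(0, 0) = 0
w6 = NOT(w5) = NOT 0 = 1
w7 = AND(w6, b) = AND(1, 1) = 1
So w7 = 1 as required.

a=0, b=1, c=0, d=1, e=1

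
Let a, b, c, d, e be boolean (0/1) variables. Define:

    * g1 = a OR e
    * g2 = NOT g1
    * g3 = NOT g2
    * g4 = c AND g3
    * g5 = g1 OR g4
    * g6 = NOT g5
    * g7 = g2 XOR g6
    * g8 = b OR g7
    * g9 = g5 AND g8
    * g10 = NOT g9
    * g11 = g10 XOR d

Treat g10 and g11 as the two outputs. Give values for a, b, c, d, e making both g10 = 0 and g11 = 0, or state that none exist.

a=1, b=1, c=0, d=0, e=1

Check with a=1, b=1, c=0, d=0, e=1:
g1 = a OR e = 1 OR 1 = 1
g2 = NOT g1 = NOT 1 = 0
g3 = NOT g2 = NOT 0 = 1
g4 = c AND g3 = 0 AND 1 = 0
g5 = g1 OR g4 = 1 OR 0 = 1
g6 = NOT g5 = NOT 1 = 0
g7 = g2 XOR g6 = 0 XOR 0 = 0
g8 = b OR g7 = 1 OR 0 = 1
g9 = g5 AND g8 = 1 AND 1 = 1
g10 = NOT g9 = NOT 1 = 0
g11 = g10 XOR d = 0 XOR 0 = 0
So g10 = 0 and g11 = 0.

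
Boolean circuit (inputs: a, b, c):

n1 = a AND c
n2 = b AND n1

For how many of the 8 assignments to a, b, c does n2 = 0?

7

n2 = b AND n1 must be 0, so at least one of b, n1 is 0.
Enumerating the 8 input combinations, 7 give n2 = 0 and 1 give n2 = 1.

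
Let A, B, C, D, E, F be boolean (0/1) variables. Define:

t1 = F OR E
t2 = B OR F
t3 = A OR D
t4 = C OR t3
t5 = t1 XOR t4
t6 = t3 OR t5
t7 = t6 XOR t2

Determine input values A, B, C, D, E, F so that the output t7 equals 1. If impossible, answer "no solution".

A=0, B=0, C=0, D=0, E=1, F=0

t7 = t6 XOR t2 must be 1, so t6 and t2 differ.
Check with A=0, B=0, C=0, D=0, E=1, F=0:
t1 = F OR E = 0 OR 1 = 1
t2 = B OR F = 0 OR 0 = 0
t3 = A OR D = 0 OR 0 = 0
t4 = C OR t3 = 0 OR 0 = 0
t5 = t1 XOR t4 = 1 XOR 0 = 1
t6 = t3 OR t5 = 0 OR 1 = 1
t7 = t6 XOR t2 = 1 XOR 0 = 1
So t7 = 1 as required.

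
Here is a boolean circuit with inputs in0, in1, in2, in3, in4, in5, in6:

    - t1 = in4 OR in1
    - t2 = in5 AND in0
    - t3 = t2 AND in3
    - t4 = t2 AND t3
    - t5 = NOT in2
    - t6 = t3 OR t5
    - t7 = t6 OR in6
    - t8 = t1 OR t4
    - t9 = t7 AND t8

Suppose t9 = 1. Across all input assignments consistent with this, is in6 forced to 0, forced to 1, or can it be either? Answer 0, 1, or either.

Both values of in6 occur among assignments with t9 = 1:
  in6=0: in0=0, in1=0, in2=0, in3=0, in4=1, in5=0, in6=0
  in6=1: in0=0, in1=0, in2=0, in3=0, in4=1, in5=0, in6=1

either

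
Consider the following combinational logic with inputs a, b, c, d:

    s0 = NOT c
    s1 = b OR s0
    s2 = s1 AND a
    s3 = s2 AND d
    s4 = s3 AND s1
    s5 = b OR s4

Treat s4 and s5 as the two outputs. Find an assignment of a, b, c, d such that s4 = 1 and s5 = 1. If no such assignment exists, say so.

a=1, b=1, c=0, d=1

Check with a=1, b=1, c=0, d=1:
s0 = NOT c = NOT 0 = 1
s1 = b OR s0 = 1 OR 1 = 1
s2 = s1 AND a = 1 AND 1 = 1
s3 = s2 AND d = 1 AND 1 = 1
s4 = s3 AND s1 = 1 AND 1 = 1
s5 = b OR s4 = 1 OR 1 = 1
So s4 = 1 and s5 = 1.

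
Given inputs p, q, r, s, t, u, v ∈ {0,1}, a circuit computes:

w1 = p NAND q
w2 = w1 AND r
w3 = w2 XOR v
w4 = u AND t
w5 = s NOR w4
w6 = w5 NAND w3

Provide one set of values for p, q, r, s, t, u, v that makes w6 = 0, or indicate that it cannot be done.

w6 = w5 NAND w3 must be 0, so both w5 = 1 and w3 = 1.
w5 = s NOR w4 must be 1, so both s = 0 and w4 = 0.
Check with p=0 q=1 r=0 s=0 t=0 u=1 v=1:
w1 = p NAND q = 0 NAND 1 = 1
w2 = w1 AND r = 1 AND 0 = 0
w3 = w2 XOR v = 0 XOR 1 = 1
w4 = u AND t = 1 AND 0 = 0
w5 = s NOR w4 = 0 NOR 0 = 1
w6 = w5 NAND w3 = 1 NAND 1 = 0
So w6 = 0 as required.

p=0 q=1 r=0 s=0 t=0 u=1 v=1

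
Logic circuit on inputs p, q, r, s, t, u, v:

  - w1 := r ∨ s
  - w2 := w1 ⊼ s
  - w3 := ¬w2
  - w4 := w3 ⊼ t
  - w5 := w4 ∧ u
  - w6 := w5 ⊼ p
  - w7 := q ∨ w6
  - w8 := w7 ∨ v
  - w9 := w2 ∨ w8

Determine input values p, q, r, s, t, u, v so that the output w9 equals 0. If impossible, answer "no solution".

p=1 q=0 r=1 s=1 t=0 u=1 v=0

Check with p=1 q=0 r=1 s=1 t=0 u=1 v=0:
w1 = r ∨ s = 1 ∨ 1 = 1
w2 = w1 ⊼ s = 1 ⊼ 1 = 0
w3 = ¬w2 = ¬0 = 1
w4 = w3 ⊼ t = 1 ⊼ 0 = 1
w5 = w4 ∧ u = 1 ∧ 1 = 1
w6 = w5 ⊼ p = 1 ⊼ 1 = 0
w7 = q ∨ w6 = 0 ∨ 0 = 0
w8 = w7 ∨ v = 0 ∨ 0 = 0
w9 = w2 ∨ w8 = 0 ∨ 0 = 0
So w9 = 0 as required.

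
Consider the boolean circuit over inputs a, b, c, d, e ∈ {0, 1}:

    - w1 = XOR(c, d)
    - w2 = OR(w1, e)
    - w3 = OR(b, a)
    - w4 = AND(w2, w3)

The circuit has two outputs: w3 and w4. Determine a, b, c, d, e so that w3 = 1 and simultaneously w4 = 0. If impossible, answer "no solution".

a=0 b=1 c=1 d=1 e=0

Check with a=0 b=1 c=1 d=1 e=0:
w1 = XOR(c, d) = XOR(1, 1) = 0
w2 = OR(w1, e) = OR(0, 0) = 0
w3 = OR(b, a) = OR(1, 0) = 1
w4 = AND(w2, w3) = AND(0, 1) = 0
So w3 = 1 and w4 = 0.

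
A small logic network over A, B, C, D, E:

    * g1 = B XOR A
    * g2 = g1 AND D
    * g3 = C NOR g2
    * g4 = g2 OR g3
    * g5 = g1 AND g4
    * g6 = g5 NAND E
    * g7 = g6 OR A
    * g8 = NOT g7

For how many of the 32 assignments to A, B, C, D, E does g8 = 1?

g8 = NOT g7 must be 1, so g7 = 0.
Enumerating the 32 input combinations, 3 give g8 = 1 and 29 give g8 = 0.

3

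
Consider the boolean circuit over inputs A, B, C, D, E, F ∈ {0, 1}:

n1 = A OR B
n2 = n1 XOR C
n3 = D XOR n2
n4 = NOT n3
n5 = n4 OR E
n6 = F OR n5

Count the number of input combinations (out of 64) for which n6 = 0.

n6 = F OR n5 must be 0, so both F = 0 and n5 = 0.
n5 = n4 OR E must be 0, so both n4 = 0 and E = 0.
Enumerating the 64 input combinations, 8 give n6 = 0 and 56 give n6 = 1.

8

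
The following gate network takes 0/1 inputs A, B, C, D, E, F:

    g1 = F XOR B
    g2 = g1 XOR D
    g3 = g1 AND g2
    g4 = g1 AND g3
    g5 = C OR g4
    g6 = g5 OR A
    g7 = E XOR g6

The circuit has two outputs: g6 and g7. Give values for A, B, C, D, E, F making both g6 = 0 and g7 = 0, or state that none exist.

Check with A=0, B=1, C=0, D=1, E=0, F=0:
g1 = F XOR B = 0 XOR 1 = 1
g2 = g1 XOR D = 1 XOR 1 = 0
g3 = g1 AND g2 = 1 AND 0 = 0
g4 = g1 AND g3 = 1 AND 0 = 0
g5 = C OR g4 = 0 OR 0 = 0
g6 = g5 OR A = 0 OR 0 = 0
g7 = E XOR g6 = 0 XOR 0 = 0
So g6 = 0 and g7 = 0.

A=0, B=1, C=0, D=1, E=0, F=0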